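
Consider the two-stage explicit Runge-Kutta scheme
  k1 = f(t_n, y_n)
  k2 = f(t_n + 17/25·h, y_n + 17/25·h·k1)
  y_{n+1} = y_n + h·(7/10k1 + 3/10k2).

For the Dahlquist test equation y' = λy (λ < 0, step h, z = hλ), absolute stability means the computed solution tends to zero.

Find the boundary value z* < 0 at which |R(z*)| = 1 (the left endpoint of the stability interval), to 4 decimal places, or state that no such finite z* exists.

Test eqn y'=λy, z=hλ:
  k1=λy_n ⇒ h·k1=z·y_n;  k2=λ(1+17/25z)y_n ⇒ h·k2=z(1+17/25z)y_n
  y_{n+1}/y_n = 1 + 7/10z + 3/10z(1+17/25z) = 1 + z + 51/250z²
  Hence R(z) = 1 + z + 51/250z².

Solve |R(x)|<1 on ℝ⁻.
x=-1.06: |R|=0.1692
R=1: x+51/250x²=0 ⇒ x=−250/51=-4.9020; min R=1−1/(4·51/250)=-0.2255>−1
Confirm numerically:
  x=-3.224: |R|=0.10359 <1
  x=-2.933: |R|=0.17809 <1
  x=-1.999: |R|=0.18382 <1
  x=-5.486: |R|=1.65362 >1
  x=-5.255: |R|=1.37847 >1
Stable set (-4.9020, 0).

z* = -4.9020.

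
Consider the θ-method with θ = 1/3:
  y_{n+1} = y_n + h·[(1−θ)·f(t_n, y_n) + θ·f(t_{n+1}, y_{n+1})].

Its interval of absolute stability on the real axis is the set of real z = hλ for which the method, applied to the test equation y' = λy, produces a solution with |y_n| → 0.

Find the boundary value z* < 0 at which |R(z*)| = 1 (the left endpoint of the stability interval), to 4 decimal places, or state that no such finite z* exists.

z* = -6.0000.

Test eqn y'=λy, z=hλ:
  y_{n+1} = y_n + z·[2/3·y_n + 1/3·y_{n+1}] ⇒ (1 − 1/3z)y_{n+1} = (1 + 2/3z)y_n
  R(z) = (1 + 2/3z)/(1 − 1/3z).

Boundary: |R(x)|=1, x<0.
x=-1.02: |R|=0.2388
R=−1: 1+2/3x = −1+1/3x ⇒ -1/3x=2 ⇒ x=2/(-1/3)=-6.0000
Confirm numerically:
  x=-5.487: |R|=0.93955 <1
  x=-5.195: |R|=0.90177 <1
  x=-4.064: |R|=0.72593 <1
  x=-3.113: |R|=0.52773 <1
  x=-6.556: |R|=1.05818 >1
  x=-6.345: |R|=1.03692 >1
Stable set (-6.0000, 0).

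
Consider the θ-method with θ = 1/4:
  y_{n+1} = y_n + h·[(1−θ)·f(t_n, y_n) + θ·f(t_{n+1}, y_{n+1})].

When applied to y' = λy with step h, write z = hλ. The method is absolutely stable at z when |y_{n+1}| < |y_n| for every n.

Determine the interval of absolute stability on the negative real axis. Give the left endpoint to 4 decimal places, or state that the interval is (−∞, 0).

With y'=λy (z=hλ):
  y_{n+1} = y_n + z·[3/4·y_n + 1/4·y_{n+1}] ⇒ (1 − 1/4z)y_{n+1} = (1 + 3/4z)y_n
  so R(z) = (1 + 3/4z)/(1 − 1/4z).

Boundary: |R(x)|=1, x<0.
x=-1.21: |R|=0.0710
R=−1: 1+3/4x = −1+1/4x ⇒ -1/2x=2 ⇒ x=2/(-1/2)=-4.0000
Confirm numerically:
  x=-3.263: |R|=0.79705 <1
  x=-3.123: |R|=0.75376 <1
  x=-1.977: |R|=0.32307 <1
  x=-4.585: |R|=1.13628 >1
  x=-4.376: |R|=1.08978 >1
  x=-4.299: |R|=1.07206 >1
So |R|<1 on (-4.0000, 0).

(-4.0000, 0).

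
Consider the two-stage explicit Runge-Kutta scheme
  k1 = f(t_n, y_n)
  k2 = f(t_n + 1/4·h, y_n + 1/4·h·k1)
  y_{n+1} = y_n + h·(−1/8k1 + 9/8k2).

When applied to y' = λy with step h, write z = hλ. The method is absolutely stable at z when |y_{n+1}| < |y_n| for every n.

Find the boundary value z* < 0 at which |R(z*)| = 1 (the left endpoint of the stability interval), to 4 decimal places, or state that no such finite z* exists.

Test eqn y'=λy, z=hλ:
  k1=λy_n ⇒ h·k1=z·y_n;  k2=λ(1+1/4z)y_n ⇒ h·k2=z(1+1/4z)y_n
  y_{n+1}/y_n = 1 − 1/8z + 9/8z(1+1/4z) = 1 + z + 9/32z²
  so R(z) = 1 + z + 9/32z².

Solve |R(x)|<1 on ℝ⁻.
x=-0.57: |R|=0.5214
R=1: x+9/32x²=0 ⇒ x=−32/9=-3.5556; min R=1−1/(4·9/32)=0.1111>−1
Confirm numerically:
  x=-3.264: |R|=0.73235 <1
  x=-2.666: |R|=0.33300 <1
  x=-1.638: |R|=0.11661 <1
  x=-1.484: |R|=0.13538 <1
  x=-4.115: |R|=1.64747 >1
  x=-3.684: |R|=1.13308 >1
So |R|<1 on (-3.5556, 0).

z* = -3.5556.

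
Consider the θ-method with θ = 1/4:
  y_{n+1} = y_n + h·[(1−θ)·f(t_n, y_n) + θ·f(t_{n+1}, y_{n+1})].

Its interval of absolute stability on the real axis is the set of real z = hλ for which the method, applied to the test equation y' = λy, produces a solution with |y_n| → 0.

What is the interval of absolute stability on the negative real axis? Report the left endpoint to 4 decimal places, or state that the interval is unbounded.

z∈(-4.0000,0).

Test eqn y'=λy, z=hλ:
  y_{n+1} = y_n + z·[3/4·y_n + 1/4·y_{n+1}] ⇒ (1 − 1/4z)y_{n+1} = (1 + 3/4z)y_n
  ⇒ R(z) = (1 + 3/4z)/(1 − 1/4z).

Boundary: |R(x)|=1, x<0.
x=-0.65: |R|=0.4409
R=−1: 1+3/4x = −1+1/4x ⇒ -1/2x=2 ⇒ x=2/(-1/2)=-4.0000
Confirm numerically:
  x=-3.309: |R|=0.81092 <1
  x=-2.983: |R|=0.70872 <1
  x=-1.758: |R|=0.22126 <1
  x=-1.631: |R|=0.15859 <1
  x=-4.538: |R|=1.12602 >1
  x=-4.358: |R|=1.08567 >1
So |R|<1 on (-4.0000, 0).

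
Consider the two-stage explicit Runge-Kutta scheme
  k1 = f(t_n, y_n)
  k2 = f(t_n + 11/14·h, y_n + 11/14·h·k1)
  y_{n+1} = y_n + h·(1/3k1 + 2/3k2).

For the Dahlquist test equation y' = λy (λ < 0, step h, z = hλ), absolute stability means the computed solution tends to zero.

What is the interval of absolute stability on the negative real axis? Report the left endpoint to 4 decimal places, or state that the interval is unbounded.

(-1.9091, 0).

Set f=λy, z=hλ:
  k1=λy_n ⇒ h·k1=z·y_n;  k2=λ(1+11/14z)y_n ⇒ h·k2=z(1+11/14z)y_n
  y_{n+1}/y_n = 1 + 1/3z + 2/3z(1+11/14z) = 1 + z + 11/21z²
  ⇒ R(z) = 1 + z + 11/21z².

Solve |R(x)|<1 on ℝ⁻.
x=-0.53: |R|=0.6171
R=1: x+11/21x²=0 ⇒ x=−21/11=-1.9091; min R=1−1/(4·11/21)=0.5227>−1
Confirm numerically:
  x=-1.887: |R|=0.97816 <1
  x=-1.748: |R|=0.85250 <1
  x=-1.117: |R|=0.53655 <1
  x=-0.805: |R|=0.53444 <1
  x=-2.166: |R|=1.29148 >1
  x=-2.127: |R|=1.24278 >1
Interval (-1.9091, 0).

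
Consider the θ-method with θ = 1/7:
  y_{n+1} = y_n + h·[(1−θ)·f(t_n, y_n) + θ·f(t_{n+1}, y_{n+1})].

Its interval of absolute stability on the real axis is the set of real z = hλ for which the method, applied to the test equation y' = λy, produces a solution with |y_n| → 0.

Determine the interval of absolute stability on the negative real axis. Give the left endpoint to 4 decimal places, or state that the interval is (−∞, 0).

(-2.8000, 0).

Set f=λy, z=hλ:
  y_{n+1} = y_n + z·[6/7·y_n + 1/7·y_{n+1}] ⇒ (1 − 1/7z)y_{n+1} = (1 + 6/7z)y_n
  Hence R(z) = (1 + 6/7z)/(1 − 1/7z).

Solve |R(x)|<1 on ℝ⁻.
x=-0.94: |R|=0.1713
R=−1: 1+6/7x = −1+1/7x ⇒ -5/7x=2 ⇒ x=2/(-5/7)=-2.8000
Confirm numerically:
  x=-2.709: |R|=0.95314 <1
  x=-2.371: |R|=0.77110 <1
  x=-1.335: |R|=0.12118 <1
  x=-3.299: |R|=1.24226 >1
  x=-3.015: |R|=1.10734 >1
  x=-2.847: |R|=1.02387 >1
So |R|<1 on (-2.8000, 0).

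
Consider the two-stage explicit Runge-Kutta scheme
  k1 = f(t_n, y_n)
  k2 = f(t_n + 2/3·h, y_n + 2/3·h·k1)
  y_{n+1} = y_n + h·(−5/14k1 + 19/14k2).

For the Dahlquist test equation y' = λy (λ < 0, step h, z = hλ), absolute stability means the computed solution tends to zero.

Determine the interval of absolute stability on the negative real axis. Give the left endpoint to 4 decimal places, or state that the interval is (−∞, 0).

(-1.1053, 0).

Test eqn y'=λy, z=hλ:
  k1=λy_n ⇒ h·k1=z·y_n;  k2=λ(1+2/3z)y_n ⇒ h·k2=z(1+2/3z)y_n
  y_{n+1}/y_n = 1 − 5/14z + 19/14z(1+2/3z) = 1 + z + 19/21z²
  Hence R(z) = 1 + z + 19/21z².

Need |R(x)|<1, x<0.
x=-1.2: |R|=1.1029
R=1: x+19/21x²=0 ⇒ x=−21/19=-1.1053; min R=1−1/(4·19/21)=0.7237>−1
Confirm numerically:
  x=-0.724: |R|=0.75025 <1
  x=-0.668: |R|=0.73573 <1
  x=-0.592: |R|=0.72509 <1
  x=-1.393: |R|=1.36264 >1
  x=-1.214: |R|=1.11943 >1
Interval (-1.1053, 0).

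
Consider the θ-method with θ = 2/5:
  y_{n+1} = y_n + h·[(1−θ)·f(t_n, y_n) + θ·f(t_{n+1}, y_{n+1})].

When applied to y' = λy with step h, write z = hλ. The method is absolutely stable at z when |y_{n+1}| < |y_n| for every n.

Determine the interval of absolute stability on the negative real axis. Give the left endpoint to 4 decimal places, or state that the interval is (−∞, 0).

z∈(-10.0000,0).

With y'=λy (z=hλ):
  y_{n+1} = y_n + z·[3/5·y_n + 2/5·y_{n+1}] ⇒ (1 − 2/5z)y_{n+1} = (1 + 3/5z)y_n
  R(z) = (1 + 3/5z)/(1 − 2/5z).

Find x<0 with |R(x)|<1.
x=-1.02: |R|=0.2756
R=−1: 1+3/5x = −1+2/5x ⇒ -1/5x=2 ⇒ x=2/(-1/5)=-10.0000
Confirm numerically:
  x=-7.045: |R|=0.84521 <1
  x=-6.561: |R|=0.81023 <1
  x=-5.510: |R|=0.71973 <1
  x=-10.584: |R|=1.02232 >1
  x=-10.095: |R|=1.00377 >1
Stable set (-10.0000, 0).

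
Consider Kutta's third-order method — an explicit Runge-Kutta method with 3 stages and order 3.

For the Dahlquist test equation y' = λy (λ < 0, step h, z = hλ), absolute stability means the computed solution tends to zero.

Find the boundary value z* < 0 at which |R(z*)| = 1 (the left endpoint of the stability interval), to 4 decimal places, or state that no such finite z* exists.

left endpoint -2.5127.

Set f=λy, z=hλ:
  order 3, 3-stage ⇒ R(z)=1+z+z^2/2+z^3/6
  (e.g. R(-0.69)=0.49330, |R|=0.49330)

Solve |R(x)|<1 on ℝ⁻.
x=-0.69: |R|=0.4933
|R(-2.9)|=1.7598 |R(-1.56)|=0.0241 |R(-1.09)|=0.2882
Bisect:
  x_lo=-3.1412 |R|=2.3735  x_hi=-0.2499 |R|=0.7788
  mid=-1.69554 |R|=0.07052 →hi
  mid=-2.41838 |R|=0.85143 →hi
  mid=-2.77980 |R|=1.49620 →lo
  mid=-2.59909 |R|=1.14771 →lo
  mid=-2.50873 |R|=0.99341 →hi
  mid=-2.55391 |R|=1.06897 →lo
  mid=-2.53132 |R|=1.03080 →lo
  mid=-2.52003 |R|=1.01201 →lo
  mid=-2.51438 |R|=1.00269 →lo
  mid=-2.51155 |R|=0.99804 →hi
  ...
  [-2.51279,-2.51261] ⇒ x*=-2.5127
Stable set (-2.5127, 0).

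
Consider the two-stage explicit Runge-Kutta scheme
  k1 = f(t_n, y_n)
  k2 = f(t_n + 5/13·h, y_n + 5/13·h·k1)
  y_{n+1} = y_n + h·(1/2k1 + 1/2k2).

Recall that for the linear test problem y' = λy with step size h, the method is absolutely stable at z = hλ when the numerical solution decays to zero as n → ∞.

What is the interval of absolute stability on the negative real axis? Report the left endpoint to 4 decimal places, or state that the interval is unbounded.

(-5.2000, 0).

On y'=λy, z=hλ:
  k1=λy_n ⇒ h·k1=z·y_n;  k2=λ(1+5/13z)y_n ⇒ h·k2=z(1+5/13z)y_n
  y_{n+1}/y_n = 1 + 1/2z + 1/2z(1+5/13z) = 1 + z + 5/26z²
  R(z) = 1 + z + 5/26z².

Solve |R(x)|<1 on ℝ⁻.
x=-0.78: |R|=0.3370
R=1: x+5/26x²=0 ⇒ x=−26/5=-5.2000; min R=1−1/(4·5/26)=-0.3000>−1
Confirm numerically:
  x=-4.604: |R|=0.47231 <1
  x=-3.750: |R|=0.04567 <1
  x=-3.435: |R|=0.16592 <1
  x=-2.447: |R|=0.29550 <1
  x=-5.651: |R|=1.49012 >1
  x=-5.313: |R|=1.11546 >1
So |R|<1 on (-5.2000, 0).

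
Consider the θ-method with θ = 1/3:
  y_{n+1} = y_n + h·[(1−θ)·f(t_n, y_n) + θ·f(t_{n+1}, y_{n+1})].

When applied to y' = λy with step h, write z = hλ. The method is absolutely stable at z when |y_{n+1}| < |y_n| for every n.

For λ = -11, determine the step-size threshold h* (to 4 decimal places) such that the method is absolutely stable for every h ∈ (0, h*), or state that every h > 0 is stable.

(-6.0000,0); λ=-11 ⇒ h* = (6)/11 = 0.5455.

With y'=λy (z=hλ):
  y_{n+1} = y_n + z·[2/3·y_n + 1/3·y_{n+1}] ⇒ (1 − 1/3z)y_{n+1} = (1 + 2/3z)y_n
  so R(z) = (1 + 2/3z)/(1 − 1/3z).

Need |R(x)|<1, x<0.
x=-0.72: |R|=0.4194
R=−1: 1+2/3x = −1+1/3x ⇒ -1/3x=2 ⇒ x=2/(-1/3)=-6.0000
Confirm numerically:
  x=-5.254: |R|=0.90962 <1
  x=-3.672: |R|=0.65108 <1
  x=-3.026: |R|=0.50647 <1
  x=-6.225: |R|=1.02439 >1
  x=-6.083: |R|=1.00914 >1
  x=-6.051: |R|=1.00563 >1
Stable set (-6.0000, 0).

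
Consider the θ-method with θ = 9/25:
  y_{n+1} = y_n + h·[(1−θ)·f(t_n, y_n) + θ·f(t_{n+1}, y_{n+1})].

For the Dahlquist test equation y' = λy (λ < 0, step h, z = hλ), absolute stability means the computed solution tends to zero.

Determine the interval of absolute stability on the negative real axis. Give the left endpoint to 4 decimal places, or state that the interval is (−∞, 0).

Test eqn y'=λy, z=hλ:
  y_{n+1} = y_n + z·[16/25·y_n + 9/25·y_{n+1}] ⇒ (1 − 9/25z)y_{n+1} = (1 + 16/25z)y_n
  Hence R(z) = (1 + 16/25z)/(1 − 9/25z).

Solve |R(x)|<1 on ℝ⁻.
x=-1.29: |R|=0.1191
R=−1: 1+16/25x = −1+9/25x ⇒ -7/25x=2 ⇒ x=2/(-7/25)=-7.1429
Confirm numerically:
  x=-6.026: |R|=0.90133 <1
  x=-4.239: |R|=0.67812 <1
  x=-2.909: |R|=0.42094 <1
  x=-7.525: |R|=1.02885 >1
  x=-7.484: |R|=1.02586 >1
Stable set (-7.1429, 0).

(-7.1429, 0).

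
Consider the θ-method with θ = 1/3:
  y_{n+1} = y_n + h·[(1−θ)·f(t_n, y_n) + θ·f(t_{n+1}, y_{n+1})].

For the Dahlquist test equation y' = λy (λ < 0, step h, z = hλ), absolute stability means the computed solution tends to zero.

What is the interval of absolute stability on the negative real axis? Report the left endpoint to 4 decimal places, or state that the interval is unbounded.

With y'=λy (z=hλ):
  y_{n+1} = y_n + z·[2/3·y_n + 1/3·y_{n+1}] ⇒ (1 − 1/3z)y_{n+1} = (1 + 2/3z)y_n
  so R(z) = (1 + 2/3z)/(1 − 1/3z).

Solve |R(x)|<1 on ℝ⁻.
x=-1.49: |R|=0.0045
R=−1: 1+2/3x = −1+1/3x ⇒ -1/3x=2 ⇒ x=2/(-1/3)=-6.0000
Confirm numerically:
  x=-5.801: |R|=0.97739 <1
  x=-3.810: |R|=0.67841 <1
  x=-3.393: |R|=0.59221 <1
  x=-6.491: |R|=1.05173 >1
  x=-6.474: |R|=1.05003 >1
  x=-6.444: |R|=1.04701 >1
So |R|<1 on (-6.0000, 0).

(-6.0000, 0).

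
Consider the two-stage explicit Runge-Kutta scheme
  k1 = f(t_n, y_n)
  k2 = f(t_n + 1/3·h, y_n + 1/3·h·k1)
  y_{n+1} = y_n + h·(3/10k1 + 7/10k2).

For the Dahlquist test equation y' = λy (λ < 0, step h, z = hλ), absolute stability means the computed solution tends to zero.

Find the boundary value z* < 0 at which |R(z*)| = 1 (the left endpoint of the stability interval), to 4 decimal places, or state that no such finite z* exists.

On y'=λy, z=hλ:
  k1=λy_n ⇒ h·k1=z·y_n;  k2=λ(1+1/3z)y_n ⇒ h·k2=z(1+1/3z)y_n
  y_{n+1}/y_n = 1 + 3/10z + 7/10z(1+1/3z) = 1 + z + 7/30z²
  ⇒ R(z) = 1 + z + 7/30z².

Solve |R(x)|<1 on ℝ⁻.
x=-1.36: |R|=0.0716
R=1: x+7/30x²=0 ⇒ x=−30/7=-4.2857; min R=1−1/(4·7/30)=-0.0714>−1
Confirm numerically:
  x=-4.214: |R|=0.92949 <1
  x=-3.805: |R|=0.57321 <1
  x=-2.226: |R|=0.06982 <1
  x=-2.069: |R|=0.07016 <1
  x=-4.847: |R|=1.63480 >1
  x=-4.747: |R|=1.51094 >1
  x=-4.711: |R|=1.46749 >1
Stable set (-4.2857, 0).

left endpoint -4.2857.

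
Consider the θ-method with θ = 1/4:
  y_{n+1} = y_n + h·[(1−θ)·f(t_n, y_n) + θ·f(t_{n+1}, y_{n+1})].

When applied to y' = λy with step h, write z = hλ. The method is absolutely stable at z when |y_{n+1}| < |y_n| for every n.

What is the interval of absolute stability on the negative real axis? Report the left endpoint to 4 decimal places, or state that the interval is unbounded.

z∈(-4.0000,0).

On y'=λy, z=hλ:
  y_{n+1} = y_n + z·[3/4·y_n + 1/4·y_{n+1}] ⇒ (1 − 1/4z)y_{n+1} = (1 + 3/4z)y_n
  R(z) = (1 + 3/4z)/(1 − 1/4z).

Need |R(x)|<1, x<0.
x=-0.31: |R|=0.7123
R=−1: 1+3/4x = −1+1/4x ⇒ -1/2x=2 ⇒ x=2/(-1/2)=-4.0000
Confirm numerically:
  x=-3.632: |R|=0.90356 <1
  x=-3.590: |R|=0.89196 <1
  x=-3.277: |R|=0.80129 <1
  x=-3.101: |R|=0.74680 <1
  x=-4.545: |R|=1.12756 >1
  x=-4.426: |R|=1.10112 >1
  x=-4.173: |R|=1.04233 >1
Stable set (-4.0000, 0).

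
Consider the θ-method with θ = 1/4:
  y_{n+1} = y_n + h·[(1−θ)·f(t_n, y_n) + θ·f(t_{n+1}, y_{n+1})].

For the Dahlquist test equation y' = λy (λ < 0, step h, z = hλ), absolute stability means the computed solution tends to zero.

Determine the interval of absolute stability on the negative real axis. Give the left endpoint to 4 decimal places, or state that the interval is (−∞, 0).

Test eqn y'=λy, z=hλ:
  y_{n+1} = y_n + z·[3/4·y_n + 1/4·y_{n+1}] ⇒ (1 − 1/4z)y_{n+1} = (1 + 3/4z)y_n
  R(z) = (1 + 3/4z)/(1 − 1/4z).

Solve |R(x)|<1 on ℝ⁻.
x=-1.75: |R|=0.2174
R=−1: 1+3/4x = −1+1/4x ⇒ -1/2x=2 ⇒ x=2/(-1/2)=-4.0000
Confirm numerically:
  x=-2.566: |R|=0.56320 <1
  x=-2.419: |R|=0.50740 <1
  x=-2.145: |R|=0.39626 <1
  x=-4.513: |R|=1.12052 >1
  x=-4.389: |R|=1.09274 >1
  x=-4.237: |R|=1.05755 >1
Stable set (-4.0000, 0).

z∈(-4.0000,0).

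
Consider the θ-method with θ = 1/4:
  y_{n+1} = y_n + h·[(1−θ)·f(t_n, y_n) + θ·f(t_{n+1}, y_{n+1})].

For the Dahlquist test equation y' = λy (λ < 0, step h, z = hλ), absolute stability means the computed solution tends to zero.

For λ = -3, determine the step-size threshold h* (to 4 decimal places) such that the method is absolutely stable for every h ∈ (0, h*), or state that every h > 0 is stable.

Test eqn y'=λy, z=hλ:
  y_{n+1} = y_n + z·[3/4·y_n + 1/4·y_{n+1}] ⇒ (1 − 1/4z)y_{n+1} = (1 + 3/4z)y_n
  so R(z) = (1 + 3/4z)/(1 − 1/4z).

Find x<0 with |R(x)|<1.
x=-1.09: |R|=0.1434
R=−1: 1+3/4x = −1+1/4x ⇒ -1/2x=2 ⇒ x=2/(-1/2)=-4.0000
Confirm numerically:
  x=-3.851: |R|=0.96204 <1
  x=-2.733: |R|=0.62364 <1
  x=-2.403: |R|=0.50117 <1
  x=-2.301: |R|=0.46072 <1
  x=-4.262: |R|=1.06342 >1
  x=-4.025: |R|=1.00623 >1
So |R|<1 on (-4.0000, 0).

(-4.0000,0); λ=-3 ⇒ h* = (4)/3 = 1.3333.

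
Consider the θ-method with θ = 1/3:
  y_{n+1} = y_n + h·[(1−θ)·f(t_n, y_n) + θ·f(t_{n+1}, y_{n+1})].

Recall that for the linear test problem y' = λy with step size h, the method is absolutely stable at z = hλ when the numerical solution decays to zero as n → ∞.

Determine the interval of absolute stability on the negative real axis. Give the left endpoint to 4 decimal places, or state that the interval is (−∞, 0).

On y'=λy, z=hλ:
  y_{n+1} = y_n + z·[2/3·y_n + 1/3·y_{n+1}] ⇒ (1 − 1/3z)y_{n+1} = (1 + 2/3z)y_n
  so R(z) = (1 + 2/3z)/(1 − 1/3z).

Find x<0 with |R(x)|<1.
x=-0.64: |R|=0.4725
R=−1: 1+2/3x = −1+1/3x ⇒ -1/3x=2 ⇒ x=2/(-1/3)=-6.0000
Confirm numerically:
  x=-4.866: |R|=0.85584 <1
  x=-4.159: |R|=0.74284 <1
  x=-2.939: |R|=0.48459 <1
  x=-2.716: |R|=0.42547 <1
  x=-6.394: |R|=1.04194 >1
  x=-6.187: |R|=1.02035 >1
So |R|<1 on (-6.0000, 0).

z∈(-6.0000,0).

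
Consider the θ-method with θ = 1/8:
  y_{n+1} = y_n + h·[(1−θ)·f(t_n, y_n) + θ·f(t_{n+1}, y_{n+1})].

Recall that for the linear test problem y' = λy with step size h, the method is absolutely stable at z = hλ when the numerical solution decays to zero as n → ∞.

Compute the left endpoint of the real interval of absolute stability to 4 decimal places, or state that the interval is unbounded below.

Set f=λy, z=hλ:
  y_{n+1} = y_n + z·[7/8·y_n + 1/8·y_{n+1}] ⇒ (1 − 1/8z)y_{n+1} = (1 + 7/8z)y_n
  Hence R(z) = (1 + 7/8z)/(1 − 1/8z).

Solve |R(x)|<1 on ℝ⁻.
x=-1.57: |R|=0.3124
R=−1: 1+7/8x = −1+1/8x ⇒ -3/4x=2 ⇒ x=2/(-3/4)=-2.6667
Confirm numerically:
  x=-2.523: |R|=0.91808 <1
  x=-1.511: |R|=0.27095 <1
  x=-1.363: |R|=0.16458 <1
  x=-1.121: |R|=0.01677 <1
  x=-2.922: |R|=1.14027 >1
  x=-2.878: |R|=1.11657 >1
  x=-2.741: |R|=1.04152 >1
So |R|<1 on (-2.6667, 0).

z* = -2.6667.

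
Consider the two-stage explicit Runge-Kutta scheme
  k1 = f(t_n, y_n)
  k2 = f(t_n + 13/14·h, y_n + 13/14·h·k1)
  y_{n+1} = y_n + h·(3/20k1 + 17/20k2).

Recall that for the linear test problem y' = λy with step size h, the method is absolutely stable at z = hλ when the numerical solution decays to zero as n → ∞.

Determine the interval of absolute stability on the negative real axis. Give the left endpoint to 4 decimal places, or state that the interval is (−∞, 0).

Test eqn y'=λy, z=hλ:
  k1=λy_n ⇒ h·k1=z·y_n;  k2=λ(1+13/14z)y_n ⇒ h·k2=z(1+13/14z)y_n
  y_{n+1}/y_n = 1 + 3/20z + 17/20z(1+13/14z) = 1 + z + 221/280z²
  Hence R(z) = 1 + z + 221/280z².

Solve |R(x)|<1 on ℝ⁻.
x=-0.4: |R|=0.7263
R=1: x+221/280x²=0 ⇒ x=−280/221=-1.2670; min R=1−1/(4·221/280)=0.6833>−1
Confirm numerically:
  x=-0.793: |R|=0.70334 <1
  x=-0.778: |R|=0.69974 <1
  x=-0.630: |R|=0.68327 <1
  x=-1.776: |R|=1.71355 >1
  x=-1.762: |R|=1.68845 >1
  x=-1.723: |R|=1.62018 >1
Interval (-1.2670, 0).

z∈(-1.2670,0).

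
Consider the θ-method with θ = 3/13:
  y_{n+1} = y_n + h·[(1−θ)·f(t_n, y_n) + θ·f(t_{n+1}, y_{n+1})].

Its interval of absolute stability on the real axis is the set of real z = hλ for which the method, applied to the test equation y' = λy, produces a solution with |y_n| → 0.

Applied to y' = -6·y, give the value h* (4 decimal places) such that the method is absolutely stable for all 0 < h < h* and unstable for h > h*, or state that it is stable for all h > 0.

On y'=λy, z=hλ:
  y_{n+1} = y_n + z·[10/13·y_n + 3/13·y_{n+1}] ⇒ (1 − 3/13z)y_{n+1} = (1 + 10/13z)y_n
  so R(z) = (1 + 10/13z)/(1 − 3/13z).

Solve |R(x)|<1 on ℝ⁻.
x=-1.17: |R|=0.0787
R=−1: 1+10/13x = −1+3/13x ⇒ -7/13x=2 ⇒ x=2/(-7/13)=-3.7143
Confirm numerically:
  x=-3.330: |R|=0.88299 <1
  x=-2.920: |R|=0.74449 <1
  x=-2.860: |R|=0.72289 <1
  x=-4.064: |R|=1.09717 >1
  x=-3.925: |R|=1.05954 >1
  x=-3.779: |R|=1.01861 >1
Stable set (-3.7143, 0).

(-3.7143,0); λ=-6 ⇒ h* = (26/7)/6 = 0.6190.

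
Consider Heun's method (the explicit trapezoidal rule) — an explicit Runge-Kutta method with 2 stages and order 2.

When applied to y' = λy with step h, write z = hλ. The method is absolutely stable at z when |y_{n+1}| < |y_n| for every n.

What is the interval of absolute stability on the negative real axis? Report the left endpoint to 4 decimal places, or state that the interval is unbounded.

With y'=λy (z=hλ):
  order 2, 2-stage ⇒ R(z)=1+z+z^2/2
  (e.g. R(-1.72)=0.75920, |R|=0.75920)

Find x<0 with |R(x)|<1.
x=-1.72: |R|=0.7592
|R(-2.33)|=1.3845 |R(-2.02)|=1.0202 |R(-1.23)|=0.5264
Bisect:
  x_lo=-2.3217 |R|=1.3735  x_hi=-0.3388 |R|=0.7186
  mid=-1.33028 |R|=0.55454 →hi
  mid=-1.82599 |R|=0.84113 →hi
  mid=-2.07385 |R|=1.07658 →lo
  mid=-1.94992 |R|=0.95118 →hi
  mid=-2.01189 |R|=1.01196 →lo
  mid=-1.98091 |R|=0.98109 →hi
  mid=-1.99640 |R|=0.99640 →hi
  mid=-2.00414 |R|=1.00415 →lo
  mid=-2.00027 |R|=1.00027 →lo
  ...
  [-2.00003,-1.99991] ⇒ x*=-2.0000
Stable set (-2.0000, 0).

z∈(-2.0000,0).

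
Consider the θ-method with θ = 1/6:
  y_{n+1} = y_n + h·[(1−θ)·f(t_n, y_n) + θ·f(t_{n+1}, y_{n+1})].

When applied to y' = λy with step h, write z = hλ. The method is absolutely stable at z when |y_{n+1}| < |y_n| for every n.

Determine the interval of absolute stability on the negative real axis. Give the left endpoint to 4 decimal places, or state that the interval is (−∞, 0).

(-3.0000, 0).

With y'=λy (z=hλ):
  y_{n+1} = y_n + z·[5/6·y_n + 1/6·y_{n+1}] ⇒ (1 − 1/6z)y_{n+1} = (1 + 5/6z)y_n
  so R(z) = (1 + 5/6z)/(1 − 1/6z).

Solve |R(x)|<1 on ℝ⁻.
x=-1.01: |R|=0.1355
R=−1: 1+5/6x = −1+1/6x ⇒ -2/3x=2 ⇒ x=2/(-2/3)=-3.0000
Confirm numerically:
  x=-2.151: |R|=0.58336 <1
  x=-1.606: |R|=0.26689 <1
  x=-1.552: |R|=0.23305 <1
  x=-3.269: |R|=1.11609 >1
  x=-3.113: |R|=1.04960 >1
Stable set (-3.0000, 0).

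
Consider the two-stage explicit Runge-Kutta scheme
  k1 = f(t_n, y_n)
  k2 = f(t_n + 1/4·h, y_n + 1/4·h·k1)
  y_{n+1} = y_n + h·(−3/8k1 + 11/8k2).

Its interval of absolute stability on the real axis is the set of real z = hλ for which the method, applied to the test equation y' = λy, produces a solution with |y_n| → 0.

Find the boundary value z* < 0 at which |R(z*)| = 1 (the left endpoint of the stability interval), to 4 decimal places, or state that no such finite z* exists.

left endpoint -2.9091.

With y'=λy (z=hλ):
  k1=λy_n ⇒ h·k1=z·y_n;  k2=λ(1+1/4z)y_n ⇒ h·k2=z(1+1/4z)y_n
  y_{n+1}/y_n = 1 − 3/8z + 11/8z(1+1/4z) = 1 + z + 11/32z²
  ⇒ R(z) = 1 + z + 11/32z².

Boundary: |R(x)|=1, x<0.
x=-0.96: |R|=0.3568
R=1: x+11/32x²=0 ⇒ x=−32/11=-2.9091; min R=1−1/(4·11/32)=0.2727>−1
Confirm numerically:
  x=-2.542: |R|=0.67923 <1
  x=-1.971: |R|=0.36441 <1
  x=-1.313: |R|=0.27961 <1
  x=-3.505: |R|=1.71798 >1
  x=-3.503: |R|=1.71516 >1
  x=-3.328: |R|=1.47923 >1
Interval (-2.9091, 0).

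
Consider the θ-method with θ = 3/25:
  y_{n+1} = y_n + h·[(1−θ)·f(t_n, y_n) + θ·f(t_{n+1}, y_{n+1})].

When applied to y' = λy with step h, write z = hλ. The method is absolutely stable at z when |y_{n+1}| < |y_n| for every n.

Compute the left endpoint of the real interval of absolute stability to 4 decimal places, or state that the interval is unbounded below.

left endpoint -2.6316.

Set f=λy, z=hλ:
  y_{n+1} = y_n + z·[22/25·y_n + 3/25·y_{n+1}] ⇒ (1 − 3/25z)y_{n+1} = (1 + 22/25z)y_n
  Hence R(z) = (1 + 22/25z)/(1 − 3/25z).

Find x<0 with |R(x)|<1.
x=-0.93: |R|=0.1634
R=−1: 1+22/25x = −1+3/25x ⇒ -19/25x=2 ⇒ x=2/(-19/25)=-2.6316
Confirm numerically:
  x=-2.106: |R|=0.68114 <1
  x=-1.609: |R|=0.34861 <1
  x=-1.123: |R|=0.01036 <1
  x=-1.092: |R|=0.03452 <1
  x=-3.075: |R|=1.24617 >1
  x=-2.893: |R|=1.14748 >1
  x=-2.777: |R|=1.08290 >1
Stable set (-2.6316, 0).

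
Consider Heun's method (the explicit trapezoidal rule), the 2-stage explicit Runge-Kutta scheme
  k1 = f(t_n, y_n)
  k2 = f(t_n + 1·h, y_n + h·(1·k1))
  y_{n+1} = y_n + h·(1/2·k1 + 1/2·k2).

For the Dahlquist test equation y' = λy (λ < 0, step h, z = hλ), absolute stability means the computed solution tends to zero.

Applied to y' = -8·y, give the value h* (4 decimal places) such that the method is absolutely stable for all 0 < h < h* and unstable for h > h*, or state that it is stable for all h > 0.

Test eqn y'=λy, z=hλ:
  order 2, 2-stage ⇒ R(z)=1+z+z^2/2
  (e.g. R(-0.52)=0.61520, |R|=0.61520)

Need |R(x)|<1, x<0.
x=-0.52: |R|=0.6152
|R(-2.3)|=1.3450 |R(-2.02)|=1.0202 |R(-1.15)|=0.5112
Bisect:
  x_lo=-2.4101 |R|=1.4942  x_hi=-0.3979 |R|=0.6813
  mid=-1.40400 |R|=0.58161 →hi
  mid=-1.90707 |R|=0.91139 →hi
  mid=-2.15860 |R|=1.17118 →lo
  mid=-2.03283 |R|=1.03337 →lo
  mid=-1.96995 |R|=0.97040 →hi
  mid=-2.00139 |R|=1.00139 →lo
  mid=-1.98567 |R|=0.98577 →hi
  ...
  [-2.00004,-1.99992] ⇒ x*=-2.0000
Interval (-2.0000, 0).

(-2.0000,0); λ=-8 ⇒ h* = 0.2500.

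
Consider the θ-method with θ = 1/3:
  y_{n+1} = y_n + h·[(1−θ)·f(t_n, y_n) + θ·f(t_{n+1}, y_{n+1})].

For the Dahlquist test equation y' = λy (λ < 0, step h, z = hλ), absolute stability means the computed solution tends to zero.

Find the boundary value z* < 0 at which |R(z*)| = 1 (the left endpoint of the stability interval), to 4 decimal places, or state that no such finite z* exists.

On y'=λy, z=hλ:
  y_{n+1} = y_n + z·[2/3·y_n + 1/3·y_{n+1}] ⇒ (1 − 1/3z)y_{n+1} = (1 + 2/3z)y_n
  ⇒ R(z) = (1 + 2/3z)/(1 − 1/3z).

Need |R(x)|<1, x<0.
x=-1.32: |R|=0.0833
R=−1: 1+2/3x = −1+1/3x ⇒ -1/3x=2 ⇒ x=2/(-1/3)=-6.0000
Confirm numerically:
  x=-4.217: |R|=0.75294 <1
  x=-4.182: |R|=0.74687 <1
  x=-4.067: |R|=0.72648 <1
  x=-6.508: |R|=1.05343 >1
  x=-6.091: |R|=1.01001 >1
  x=-6.086: |R|=1.00947 >1
Stable set (-6.0000, 0).

z* = -6.0000.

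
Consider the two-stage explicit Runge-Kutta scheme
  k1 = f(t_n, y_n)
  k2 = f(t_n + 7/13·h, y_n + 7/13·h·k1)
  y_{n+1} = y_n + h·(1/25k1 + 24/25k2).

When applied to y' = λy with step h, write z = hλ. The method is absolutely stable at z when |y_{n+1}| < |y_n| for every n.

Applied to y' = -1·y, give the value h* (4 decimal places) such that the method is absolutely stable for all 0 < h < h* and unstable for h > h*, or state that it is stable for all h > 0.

Set f=λy, z=hλ:
  k1=λy_n ⇒ h·k1=z·y_n;  k2=λ(1+7/13z)y_n ⇒ h·k2=z(1+7/13z)y_n
  y_{n+1}/y_n = 1 + 1/25z + 24/25z(1+7/13z) = 1 + z + 168/325z²
  ⇒ R(z) = 1 + z + 168/325z².

Boundary: |R(x)|=1, x<0.
x=-0.57: |R|=0.5979
R=1: x+168/325x²=0 ⇒ x=−325/168=-1.9345; min R=1−1/(4·168/325)=0.5164>−1
Confirm numerically:
  x=-1.670: |R|=0.77165 <1
  x=-1.618: |R|=0.73527 <1
  x=-1.566: |R|=0.70168 <1
  x=-2.479: |R|=1.69772 >1
  x=-2.125: |R|=1.20923 >1
  x=-2.110: |R|=1.19139 >1
So |R|<1 on (-1.9345, 0).

(-1.9345,0); λ=-1 ⇒ h* = (325/168)/1 = 1.9345.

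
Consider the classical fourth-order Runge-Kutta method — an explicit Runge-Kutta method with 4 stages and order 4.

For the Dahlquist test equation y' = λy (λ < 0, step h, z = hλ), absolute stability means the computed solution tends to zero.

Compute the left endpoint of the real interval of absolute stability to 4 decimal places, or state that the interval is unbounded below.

left endpoint -2.7853.

Set f=λy, z=hλ:
  order 4, 4-stage ⇒ R(z)=1+z+z^2/2+z^3/6+z^4/24
  (e.g. R(-1.42)=0.28040, |R|=0.28040)

Boundary: |R(x)|=1, x<0.
x=-1.42: |R|=0.2804
|R(-1.93)|=0.3124 |R(-1.65)|=0.2714 |R(-1.04)|=0.3621
Bisect:
  x_lo=-3.3881 |R|=2.3599  x_hi=-0.0509 |R|=0.9504
  mid=-1.71947 |R|=0.27575 →hi
  mid=-2.55378 |R|=0.70348 →hi
  mid=-2.97093 |R|=1.31791 →lo
  mid=-2.76236 |R|=0.96596 →hi
  mid=-2.86664 |R|=1.12974 →lo
  mid=-2.81450 |R|=1.04493 →lo
  mid=-2.78843 |R|=1.00474 →lo
  mid=-2.77539 |R|=0.98517 →hi
  ...
  [-2.78537,-2.78517] ⇒ x*=-2.7853
Stable set (-2.7853, 0).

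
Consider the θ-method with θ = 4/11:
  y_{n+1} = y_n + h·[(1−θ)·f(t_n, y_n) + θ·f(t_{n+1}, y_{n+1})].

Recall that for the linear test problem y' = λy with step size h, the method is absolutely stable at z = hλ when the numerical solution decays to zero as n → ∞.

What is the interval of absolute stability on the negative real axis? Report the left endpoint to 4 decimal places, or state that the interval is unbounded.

(-7.3333, 0).

On y'=λy, z=hλ:
  y_{n+1} = y_n + z·[7/11·y_n + 4/11·y_{n+1}] ⇒ (1 − 4/11z)y_{n+1} = (1 + 7/11z)y_n
  Hence R(z) = (1 + 7/11z)/(1 − 4/11z).

Solve |R(x)|<1 on ℝ⁻.
x=-1.52: |R|=0.0211
R=−1: 1+7/11x = −1+4/11x ⇒ -3/11x=2 ⇒ x=2/(-3/11)=-7.3333
Confirm numerically:
  x=-5.736: |R|=0.85883 <1
  x=-5.130: |R|=0.79029 <1
  x=-3.414: |R|=0.52312 <1
  x=-7.727: |R|=1.02818 >1
  x=-7.509: |R|=1.01284 >1
Interval (-7.3333, 0).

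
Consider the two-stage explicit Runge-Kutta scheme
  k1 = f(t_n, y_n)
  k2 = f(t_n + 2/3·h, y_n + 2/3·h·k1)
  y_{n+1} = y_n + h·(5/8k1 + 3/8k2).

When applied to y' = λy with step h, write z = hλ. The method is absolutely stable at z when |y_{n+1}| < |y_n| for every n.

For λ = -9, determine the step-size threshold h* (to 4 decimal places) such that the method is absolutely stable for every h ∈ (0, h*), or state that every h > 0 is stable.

Test eqn y'=λy, z=hλ:
  k1=λy_n ⇒ h·k1=z·y_n;  k2=λ(1+2/3z)y_n ⇒ h·k2=z(1+2/3z)y_n
  y_{n+1}/y_n = 1 + 5/8z + 3/8z(1+2/3z) = 1 + z + 1/4z²
  ⇒ R(z) = 1 + z + 1/4z².

Find x<0 with |R(x)|<1.
x=-1.61: |R|=0.0380
R=1: x+1/4x²=0 ⇒ x=−4=-4.0000; min R=1−1/(4·1/4)=0.0000>−1
Confirm numerically:
  x=-3.568: |R|=0.61466 <1
  x=-3.190: |R|=0.35402 <1
  x=-2.946: |R|=0.22373 <1
  x=-4.545: |R|=1.61926 >1
  x=-4.279: |R|=1.29846 >1
  x=-4.118: |R|=1.12148 >1
Interval (-4.0000, 0).

(-4.0000,0); λ=-9 ⇒ h* = (4)/9 = 0.4444.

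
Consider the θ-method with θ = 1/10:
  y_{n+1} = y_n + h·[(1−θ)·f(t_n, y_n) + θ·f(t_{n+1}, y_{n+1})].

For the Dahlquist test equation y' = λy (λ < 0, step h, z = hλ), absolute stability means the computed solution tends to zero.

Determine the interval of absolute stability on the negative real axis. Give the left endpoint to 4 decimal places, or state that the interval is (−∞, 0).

z∈(-2.5000,0).

Test eqn y'=λy, z=hλ:
  y_{n+1} = y_n + z·[9/10·y_n + 1/10·y_{n+1}] ⇒ (1 − 1/10z)y_{n+1} = (1 + 9/10z)y_n
  R(z) = (1 + 9/10z)/(1 − 1/10z).

Boundary: |R(x)|=1, x<0.
x=-1.22: |R|=0.0873
R=−1: 1+9/10x = −1+1/10x ⇒ -4/5x=2 ⇒ x=2/(-4/5)=-2.5000
Confirm numerically:
  x=-2.400: |R|=0.93548 <1
  x=-1.736: |R|=0.47921 <1
  x=-1.729: |R|=0.47412 <1
  x=-1.343: |R|=0.18399 <1
  x=-2.833: |R|=1.20759 >1
  x=-2.722: |R|=1.13960 >1
  x=-2.623: |R|=1.07795 >1
So |R|<1 on (-2.5000, 0).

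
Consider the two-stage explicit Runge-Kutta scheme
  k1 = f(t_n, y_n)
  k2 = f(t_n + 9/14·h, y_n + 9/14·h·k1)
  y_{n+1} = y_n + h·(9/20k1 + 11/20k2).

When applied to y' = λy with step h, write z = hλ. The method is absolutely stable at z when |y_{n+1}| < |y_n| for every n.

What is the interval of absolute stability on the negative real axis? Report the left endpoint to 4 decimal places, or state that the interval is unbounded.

With y'=λy (z=hλ):
  k1=λy_n ⇒ h·k1=z·y_n;  k2=λ(1+9/14z)y_n ⇒ h·k2=z(1+9/14z)y_n
  y_{n+1}/y_n = 1 + 9/20z + 11/20z(1+9/14z) = 1 + z + 99/280z²
  ⇒ R(z) = 1 + z + 99/280z².

Need |R(x)|<1, x<0.
x=-1.77: |R|=0.3377
R=1: x+99/280x²=0 ⇒ x=−280/99=-2.8283; min R=1−1/(4·99/280)=0.2929>−1
Confirm numerically:
  x=-2.321: |R|=0.58370 <1
  x=-2.262: |R|=0.54710 <1
  x=-1.751: |R|=0.33305 <1
  x=-1.424: |R|=0.29296 <1
  x=-3.221: |R|=1.44725 >1
  x=-2.944: |R|=1.12045 >1
Stable set (-2.8283, 0).

(-2.8283, 0).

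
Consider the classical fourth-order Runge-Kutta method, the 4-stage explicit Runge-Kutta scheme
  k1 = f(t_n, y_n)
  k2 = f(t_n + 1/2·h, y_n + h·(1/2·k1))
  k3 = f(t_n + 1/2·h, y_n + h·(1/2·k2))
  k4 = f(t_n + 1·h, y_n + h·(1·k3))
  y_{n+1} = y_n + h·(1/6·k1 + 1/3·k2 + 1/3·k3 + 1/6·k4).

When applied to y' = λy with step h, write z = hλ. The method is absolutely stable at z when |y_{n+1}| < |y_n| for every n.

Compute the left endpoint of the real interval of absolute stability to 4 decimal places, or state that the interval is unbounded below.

left endpoint -2.7853.

Test eqn y'=λy, z=hλ:
  order 4, 4-stage ⇒ R(z)=1+z+z^2/2+z^3/6+z^4/24
  (e.g. R(-1.21)=0.31611, |R|=0.31611)

Solve |R(x)|<1 on ℝ⁻.
x=-1.21: |R|=0.3161
|R(-2.76)|=0.9625 |R(-2.62)|=0.7781 |R(-1.05)|=0.3590
Bisect:
  x_lo=-3.6372 |R|=3.2500  x_hi=-0.2771 |R|=0.7580
  mid=-1.95715 |R|=0.31996 →hi
  mid=-2.79717 |R|=1.01806 →lo
  mid=-2.37716 |R|=0.53997 →hi
  mid=-2.58717 |R|=0.74013 →hi
  mid=-2.69217 |R|=0.86844 →hi
  mid=-2.74467 |R|=0.94046 →hi
  mid=-2.77092 |R|=0.97855 →hi
  mid=-2.78405 |R|=0.99812 →hi
  ...
  [-2.78548,-2.78528] ⇒ x*=-2.7853
So |R|<1 on (-2.7853, 0).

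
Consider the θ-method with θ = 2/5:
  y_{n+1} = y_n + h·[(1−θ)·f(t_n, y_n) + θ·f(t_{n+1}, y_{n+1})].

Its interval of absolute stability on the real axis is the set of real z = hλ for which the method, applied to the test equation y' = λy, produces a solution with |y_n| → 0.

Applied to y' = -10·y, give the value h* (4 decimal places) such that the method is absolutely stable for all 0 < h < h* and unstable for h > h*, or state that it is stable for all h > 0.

Test eqn y'=λy, z=hλ:
  y_{n+1} = y_n + z·[3/5·y_n + 2/5·y_{n+1}] ⇒ (1 − 2/5z)y_{n+1} = (1 + 3/5z)y_n
  so R(z) = (1 + 3/5z)/(1 − 2/5z).

Solve |R(x)|<1 on ℝ⁻.
x=-1.47: |R|=0.0743
R=−1: 1+3/5x = −1+2/5x ⇒ -1/5x=2 ⇒ x=2/(-1/5)=-10.0000
Confirm numerically:
  x=-9.362: |R|=0.97311 <1
  x=-5.066: |R|=0.67394 <1
  x=-4.462: |R|=0.60227 <1
  x=-10.432: |R|=1.01670 >1
  x=-10.367: |R|=1.01426 >1
Interval (-10.0000, 0).

(-10.0000,0); λ=-10 ⇒ h* = (10)/10 = 1.0000.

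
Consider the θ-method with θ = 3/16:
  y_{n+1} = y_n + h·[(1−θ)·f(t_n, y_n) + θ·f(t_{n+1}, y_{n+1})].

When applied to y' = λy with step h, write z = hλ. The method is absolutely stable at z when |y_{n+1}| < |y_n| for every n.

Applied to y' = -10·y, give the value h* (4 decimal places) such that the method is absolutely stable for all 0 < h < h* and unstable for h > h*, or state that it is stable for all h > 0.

(-3.2000,0); λ=-10 ⇒ h* = (16/5)/10 = 0.3200.

Test eqn y'=λy, z=hλ:
  y_{n+1} = y_n + z·[13/16·y_n + 3/16·y_{n+1}] ⇒ (1 − 3/16z)y_{n+1} = (1 + 13/16z)y_n
  so R(z) = (1 + 13/16z)/(1 − 3/16z).

Need |R(x)|<1, x<0.
x=-1.57: |R|=0.2129
R=−1: 1+13/16x = −1+3/16x ⇒ -5/8x=2 ⇒ x=2/(-5/8)=-3.2000
Confirm numerically:
  x=-3.091: |R|=0.95687 <1
  x=-2.951: |R|=0.89981 <1
  x=-2.664: |R|=0.77659 <1
  x=-2.552: |R|=0.72607 <1
  x=-3.520: |R|=1.12048 >1
  x=-3.257: |R|=1.02212 >1
Interval (-3.2000, 0).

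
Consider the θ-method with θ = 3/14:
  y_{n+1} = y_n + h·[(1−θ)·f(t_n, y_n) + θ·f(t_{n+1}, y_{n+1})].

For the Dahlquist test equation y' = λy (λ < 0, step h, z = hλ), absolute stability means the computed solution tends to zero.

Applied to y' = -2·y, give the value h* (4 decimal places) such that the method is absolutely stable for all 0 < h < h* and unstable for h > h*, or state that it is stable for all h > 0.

Set f=λy, z=hλ:
  y_{n+1} = y_n + z·[11/14·y_n + 3/14·y_{n+1}] ⇒ (1 − 3/14z)y_{n+1} = (1 + 11/14z)y_n
  Hence R(z) = (1 + 11/14z)/(1 − 3/14z).

Need |R(x)|<1, x<0.
x=-1.03: |R|=0.1562
R=−1: 1+11/14x = −1+3/14x ⇒ -4/7x=2 ⇒ x=2/(-4/7)=-3.5000
Confirm numerically:
  x=-3.227: |R|=0.90777 <1
  x=-2.284: |R|=0.53347 <1
  x=-1.670: |R|=0.22988 <1
  x=-4.075: |R|=1.17541 >1
  x=-3.924: |R|=1.13162 >1
Stable set (-3.5000, 0).

(-3.5000,0); λ=-2 ⇒ h* = (7/2)/2 = 1.7500.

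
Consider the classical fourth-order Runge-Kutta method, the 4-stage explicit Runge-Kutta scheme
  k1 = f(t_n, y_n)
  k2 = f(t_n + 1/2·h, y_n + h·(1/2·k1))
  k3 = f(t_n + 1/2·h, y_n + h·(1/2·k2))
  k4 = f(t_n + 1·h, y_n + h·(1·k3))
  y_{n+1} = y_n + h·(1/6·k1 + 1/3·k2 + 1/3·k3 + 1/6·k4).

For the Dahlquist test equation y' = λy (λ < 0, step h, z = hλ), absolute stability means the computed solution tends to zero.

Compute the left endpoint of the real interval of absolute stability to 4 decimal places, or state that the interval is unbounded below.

With y'=λy (z=hλ):
  order 4, 4-stage ⇒ R(z)=1+z+z^2/2+z^3/6+z^4/24
  (e.g. R(-1.4)=0.28273, |R|=0.28273)

Need |R(x)|<1, x<0.
x=-1.4: |R|=0.2827
|R(-2.58)|=0.7321 |R(-1.73)|=0.2767 |R(-0.53)|=0.5889
Bisect:
  x_lo=-3.2111 |R|=1.8561  x_hi=-0.3069 |R|=0.7357
  mid=-1.75900 |R|=0.27985 →hi
  mid=-2.48505 |R|=0.63398 →hi
  mid=-2.84807 |R|=1.09884 →lo
  mid=-2.66656 |R|=0.83525 →hi
  mid=-2.75731 |R|=0.95863 →hi
  mid=-2.80269 |R|=1.02655 →lo
  mid=-2.78000 |R|=0.99205 →hi
  mid=-2.79134 |R|=1.00916 →lo
  ...
  [-2.78532,-2.78514] ⇒ x*=-2.7853
Stable set (-2.7853, 0).

z* = -2.7853.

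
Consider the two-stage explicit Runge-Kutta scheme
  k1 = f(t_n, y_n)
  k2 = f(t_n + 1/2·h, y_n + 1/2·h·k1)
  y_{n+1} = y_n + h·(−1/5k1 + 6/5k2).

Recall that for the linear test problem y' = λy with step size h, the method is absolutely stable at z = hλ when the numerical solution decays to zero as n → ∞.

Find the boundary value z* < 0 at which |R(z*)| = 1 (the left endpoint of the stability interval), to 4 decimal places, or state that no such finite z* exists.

With y'=λy (z=hλ):
  k1=λy_n ⇒ h·k1=z·y_n;  k2=λ(1+1/2z)y_n ⇒ h·k2=z(1+1/2z)y_n
  y_{n+1}/y_n = 1 − 1/5z + 6/5z(1+1/2z) = 1 + z + 3/5z²
  R(z) = 1 + z + 3/5z².

Find x<0 with |R(x)|<1.
x=-0.47: |R|=0.6625
R=1: x+3/5x²=0 ⇒ x=−5/3=-1.6667; min R=1−1/(4·3/5)=0.5833>−1
Confirm numerically:
  x=-0.995: |R|=0.59901 <1
  x=-0.928: |R|=0.58871 <1
  x=-0.847: |R|=0.58345 <1
  x=-0.699: |R|=0.59416 <1
  x=-2.024: |R|=1.43395 >1
  x=-1.737: |R|=1.07330 >1
So |R|<1 on (-1.6667, 0).

left endpoint -1.6667.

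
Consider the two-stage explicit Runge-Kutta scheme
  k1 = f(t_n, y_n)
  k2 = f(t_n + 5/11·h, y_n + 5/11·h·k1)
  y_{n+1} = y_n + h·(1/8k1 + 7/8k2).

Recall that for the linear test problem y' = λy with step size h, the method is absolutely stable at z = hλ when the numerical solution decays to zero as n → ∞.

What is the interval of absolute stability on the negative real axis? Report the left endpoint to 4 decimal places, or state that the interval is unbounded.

Test eqn y'=λy, z=hλ:
  k1=λy_n ⇒ h·k1=z·y_n;  k2=λ(1+5/11z)y_n ⇒ h·k2=z(1+5/11z)y_n
  y_{n+1}/y_n = 1 + 1/8z + 7/8z(1+5/11z) = 1 + z + 35/88z²
  R(z) = 1 + z + 35/88z².

Find x<0 with |R(x)|<1.
x=-0.4: |R|=0.6636
R=1: x+35/88x²=0 ⇒ x=−88/35=-2.5143; min R=1−1/(4·35/88)=0.3714>−1
Confirm numerically:
  x=-2.358: |R|=0.85343 <1
  x=-1.993: |R|=0.58679 <1
  x=-1.749: |R|=0.46765 <1
  x=-1.670: |R|=0.43922 <1
  x=-2.992: |R|=1.56848 >1
  x=-2.715: |R|=1.21674 >1
  x=-2.625: |R|=1.11559 >1
Stable set (-2.5143, 0).

(-2.5143, 0).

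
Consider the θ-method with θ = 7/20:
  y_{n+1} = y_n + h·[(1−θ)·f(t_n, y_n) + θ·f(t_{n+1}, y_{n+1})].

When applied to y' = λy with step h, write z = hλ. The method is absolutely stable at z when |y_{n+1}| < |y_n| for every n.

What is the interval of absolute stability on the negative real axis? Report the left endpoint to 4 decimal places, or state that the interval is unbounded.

Set f=λy, z=hλ:
  y_{n+1} = y_n + z·[13/20·y_n + 7/20·y_{n+1}] ⇒ (1 − 7/20z)y_{n+1} = (1 + 13/20z)y_n
  so R(z) = (1 + 13/20z)/(1 − 7/20z).

Boundary: |R(x)|=1, x<0.
x=-1.72: |R|=0.0737
R=−1: 1+13/20x = −1+7/20x ⇒ -3/10x=2 ⇒ x=2/(-3/10)=-6.6667
Confirm numerically:
  x=-5.896: |R|=0.92453 <1
  x=-5.591: |R|=0.89086 <1
  x=-5.100: |R|=0.83124 <1
  x=-6.912: |R|=1.02153 >1
  x=-6.692: |R|=1.00227 >1
Interval (-6.6667, 0).

(-6.6667, 0).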